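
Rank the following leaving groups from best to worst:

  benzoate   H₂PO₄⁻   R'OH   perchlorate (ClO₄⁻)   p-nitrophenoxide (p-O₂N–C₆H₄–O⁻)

perchlorate (ClO₄⁻) > R'OH > H₂PO₄⁻ > benzoate > p-nitrophenoxide (p-O₂N–C₆H₄–O⁻)

Leaving-group ability tracks the stability of the departed species; conjugate-acid pKₐ is the usual yardstick (lower pKₐ → better LG).
perchlorate (ClO₄⁻): pKₐ(HClO₄) ≈ -10
R'OH: pKₐ(R'OH₂⁺) ≈ -2.4
H₂PO₄⁻: pKₐ(H₃PO₄) ≈ 2.1
benzoate: pKₐ(C₆H₅COOH) ≈ 4.2
p-nitrophenoxide (p-O₂N–C₆H₄–O⁻): pKₐ(p-nitrophenol) ≈ 7.2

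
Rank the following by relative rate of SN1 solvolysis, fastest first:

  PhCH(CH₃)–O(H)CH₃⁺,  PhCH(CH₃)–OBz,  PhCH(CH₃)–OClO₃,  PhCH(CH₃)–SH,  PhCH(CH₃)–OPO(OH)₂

Same R in every case — rank the leaving groups.
Leaving-group ability tracks the stability of the departed species; conjugate-acid pKₐ is the usual yardstick (lower pKₐ → better LG).
PhCH(CH₃)–OClO₃ loses ClO₄⁻: pKₐ(HClO₄) ≈ -10
PhCH(CH₃)–O(H)CH₃⁺ loses R'OH: pKₐ(R'OH₂⁺) ≈ -2.4
PhCH(CH₃)–OPO(OH)₂ loses H₂PO₄⁻: pKₐ(H₃PO₄) ≈ 2.1
PhCH(CH₃)–OBz loses PhCOO⁻: pKₐ(C₆H₅COOH) ≈ 4.2
PhCH(CH₃)–SH loses HS⁻: pKₐ(H₂S) ≈ 7

PhCH(CH₃)–OClO₃ > PhCH(CH₃)–O(H)CH₃⁺ > PhCH(CH₃)–OPO(OH)₂ > PhCH(CH₃)–OBz > PhCH(CH₃)–SH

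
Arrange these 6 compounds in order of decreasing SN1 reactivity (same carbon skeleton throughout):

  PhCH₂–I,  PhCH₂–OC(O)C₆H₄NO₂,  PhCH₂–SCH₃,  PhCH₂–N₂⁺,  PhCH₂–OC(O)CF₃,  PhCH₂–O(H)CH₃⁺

The skeletons are identical, so relative rate is governed entirely by leaving-group ability.
Leaving-group ability tracks the stability of the departed species; conjugate-acid pKₐ is the usual yardstick (lower pKₐ → better LG).
PhCH₂–N₂⁺ loses N₂: no meaningful conjugate acid; N₂ departs as an exceptionally stable neutral molecule
PhCH₂–I loses I⁻: pKₐ(HI) ≈ -10
PhCH₂–O(H)CH₃⁺ loses R'OH: pKₐ(R'OH₂⁺) ≈ -2.4
PhCH₂–OC(O)CF₃ loses CF₃COO⁻: pKₐ(CF₃COOH) ≈ 0.2
PhCH₂–OC(O)C₆H₄NO₂ loses p-O₂N–C₆H₄–COO⁻: pKₐ(p-nitrobenzoic acid) ≈ 3.4
PhCH₂–SCH₃ loses RS⁻: pKₐ(RSH (a thiol)) ≈ 10.5

PhCH₂–N₂⁺ > PhCH₂–I > PhCH₂–O(H)CH₃⁺ > PhCH₂–OC(O)CF₃ > PhCH₂–OC(O)C₆H₄NO₂ > PhCH₂–SCH₃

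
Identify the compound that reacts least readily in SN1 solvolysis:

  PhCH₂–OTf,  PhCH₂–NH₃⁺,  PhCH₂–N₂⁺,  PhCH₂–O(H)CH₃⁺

Same R in every case — rank the leaving groups.
A good leaving group is a weak base: the lower the pKₐ of its conjugate acid, the more readily it departs.
PhCH₂–N₂⁺ loses N₂: no meaningful conjugate acid; N₂ departs as an exceptionally stable neutral molecule
PhCH₂–OTf loses OTf⁻: pKₐ(CF₃SO₃H (triflic acid)) ≈ -14
PhCH₂–O(H)CH₃⁺ loses R'OH: pKₐ(R'OH₂⁺) ≈ -2.4
PhCH₂–NH₃⁺ loses NH₃: pKₐ(NH₄⁺) ≈ 9.2

PhCH₂–NH₃⁺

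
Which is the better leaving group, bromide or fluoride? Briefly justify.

bromide

bromide is the better leaving group.
pKₐ(HBr) ≈ -9 versus pKₐ(HF) ≈ 3.2: bromide is the much weaker base.
Weak base; good leaving group.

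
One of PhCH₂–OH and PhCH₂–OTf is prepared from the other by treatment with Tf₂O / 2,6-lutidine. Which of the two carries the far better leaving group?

From PhCH₂–OH the departing group would be OH⁻ (pKₐ(H₂O) ≈ 15.7). Strong base; essentially never leaves without prior activation.
From PhCH₂–OTf the leaving group is OTf⁻ (pKₐ(CF₃SO₃H (triflic acid)) ≈ -14). Charge spread over three oxygens and a CF₃ group; the premier leaving group in synthesis.
Treatment with Tf₂O / 2,6-lutidine works by converting the hydroxyl into a triflate, making PhCH₂–OTf enormously more reactive.

PhCH₂–OTf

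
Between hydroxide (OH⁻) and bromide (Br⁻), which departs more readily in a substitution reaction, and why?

bromide (Br⁻)

bromide (Br⁻) is the better leaving group.
pKₐ(HBr) ≈ -9 versus pKₐ(H₂O) ≈ 15.7: bromide (Br⁻) is the much weaker base.
Weak base; good leaving group.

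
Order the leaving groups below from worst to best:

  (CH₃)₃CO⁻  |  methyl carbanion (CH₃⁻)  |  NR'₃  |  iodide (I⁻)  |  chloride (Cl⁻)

A good leaving group is a weak base: the lower the pKₐ of its conjugate acid, the more readily it departs.
iodide (I⁻): pKₐ(HI) ≈ -10
chloride (Cl⁻): pKₐ(HCl) ≈ -7
NR'₃: pKₐ(R'₃NH⁺) ≈ 10.7
(CH₃)₃CO⁻: pKₐ(t-BuOH) ≈ 18
methyl carbanion (CH₃⁻): pKₐ(CH₄) ≈ 48
Listed from poorest to best leaving group as asked.

methyl carbanion (CH₃⁻) < (CH₃)₃CO⁻ < NR'₃ < chloride (Cl⁻) < iodide (I⁻)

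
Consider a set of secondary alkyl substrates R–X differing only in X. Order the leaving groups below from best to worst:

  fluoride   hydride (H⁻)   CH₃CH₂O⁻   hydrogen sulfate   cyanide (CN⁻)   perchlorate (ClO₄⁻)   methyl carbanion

A good leaving group is a weak base: the lower the pKₐ of its conjugate acid, the more readily it departs.
perchlorate (ClO₄⁻): pKₐ(HClO₄) ≈ -10
hydrogen sulfate: pKₐ(H₂SO₄) ≈ -3
fluoride: pKₐ(HF) ≈ 3.2
cyanide (CN⁻): pKₐ(HCN) ≈ 9.2
CH₃CH₂O⁻: pKₐ(CH₃CH₂OH) ≈ 16
hydride (H⁻): pKₐ(H₂) ≈ 36
methyl carbanion: pKₐ(CH₄) ≈ 48

perchlorate (ClO₄⁻) > hydrogen sulfate > fluoride > cyanide (CN⁻) > CH₃CH₂O⁻ > hydride (H⁻) > methyl carbanion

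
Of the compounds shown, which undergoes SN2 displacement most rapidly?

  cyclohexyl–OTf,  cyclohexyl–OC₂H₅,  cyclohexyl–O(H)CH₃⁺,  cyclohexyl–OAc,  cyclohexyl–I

Identical carbon frameworks mean the comparison reduces to leaving-group quality.
Rank by basicity of the departing species: weakest base leaves most easily.
cyclohexyl–OTf loses OTf⁻: pKₐ(CF₃SO₃H (triflic acid)) ≈ -14
cyclohexyl–I loses I⁻: pKₐ(HI) ≈ -10
cyclohexyl–O(H)CH₃⁺ loses R'OH: pKₐ(R'OH₂⁺) ≈ -2.4
cyclohexyl–OAc loses AcO⁻: pKₐ(CH₃COOH) ≈ 4.8
cyclohexyl–OC₂H₅ loses CH₃CH₂O⁻: pKₐ(CH₃CH₂OH) ≈ 16

cyclohexyl–OTf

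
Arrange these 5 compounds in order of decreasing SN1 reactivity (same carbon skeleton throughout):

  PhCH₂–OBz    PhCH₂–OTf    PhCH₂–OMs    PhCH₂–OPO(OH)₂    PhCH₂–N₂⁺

PhCH₂–N₂⁺ > PhCH₂–OTf > PhCH₂–OMs > PhCH₂–OPO(OH)₂ > PhCH₂–OBz

Identical carbon frameworks mean the comparison reduces to leaving-group quality.
Rank by basicity of the departing species: weakest base leaves most easily.
PhCH₂–N₂⁺ loses N₂: no meaningful conjugate acid; N₂ departs as an exceptionally stable neutral molecule
PhCH₂–OTf loses OTf⁻: pKₐ(CF₃SO₃H (triflic acid)) ≈ -14
PhCH₂–OMs loses OMs⁻: pKₐ(CH₃SO₃H (MsOH)) ≈ -1.9
PhCH₂–OPO(OH)₂ loses H₂PO₄⁻: pKₐ(H₃PO₄) ≈ 2.1
PhCH₂–OBz loses PhCOO⁻: pKₐ(C₆H₅COOH) ≈ 4.2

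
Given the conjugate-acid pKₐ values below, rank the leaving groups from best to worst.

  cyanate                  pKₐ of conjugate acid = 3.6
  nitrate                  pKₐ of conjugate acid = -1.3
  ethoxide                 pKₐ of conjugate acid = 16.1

nitrate > cyanate > ethoxide

Lower conjugate-acid pKₐ ⇒ weaker base ⇒ better leaving group.
Sorting by the given values: nitrate (-1.3), cyanate (3.6), ethoxide (16.1).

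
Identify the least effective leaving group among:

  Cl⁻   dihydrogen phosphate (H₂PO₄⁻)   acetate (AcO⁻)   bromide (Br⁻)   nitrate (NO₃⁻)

The more stable X⁻ (or X) is on its own — i.e. the weaker a base it is — the better a leaving group it makes.
bromide (Br⁻): pKₐ(HBr) ≈ -9
Cl⁻: pKₐ(HCl) ≈ -7
nitrate (NO₃⁻): pKₐ(HNO₃) ≈ -1.3
dihydrogen phosphate (H₂PO₄⁻): pKₐ(H₃PO₄) ≈ 2.1
acetate (AcO⁻): pKₐ(CH₃COOH) ≈ 4.8

acetate (AcO⁻)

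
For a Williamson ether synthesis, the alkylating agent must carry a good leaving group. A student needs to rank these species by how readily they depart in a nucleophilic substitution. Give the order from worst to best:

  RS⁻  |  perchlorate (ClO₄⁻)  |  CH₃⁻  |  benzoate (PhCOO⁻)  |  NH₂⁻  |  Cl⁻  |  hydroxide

CH₃⁻ < NH₂⁻ < hydroxide < RS⁻ < benzoate (PhCOO⁻) < Cl⁻ < perchlorate (ClO₄⁻)

perchlorate (ClO₄⁻): pKₐ(HClO₄) ≈ -10 — extremely weak base; rarely used for safety reasons
Cl⁻: pKₐ(HCl) ≈ -7 — moderately weak base
benzoate (PhCOO⁻): pKₐ(C₆H₅COOH) ≈ 4.2 — aryl carboxylate
RS⁻: pKₐ(RSH (a thiol)) ≈ 10.5 — moderately basic; rarely leaves without activation
hydroxide: pKₐ(H₂O) ≈ 15.7 — strong base; essentially never leaves without prior activation
NH₂⁻: pKₐ(NH₃) ≈ 38 — extremely strong base; never a leaving group
CH₃⁻: pKₐ(CH₄) ≈ 48 — unstabilised carbanion; the worst conceivable leaving group
Listed from poorest to best leaving group as asked.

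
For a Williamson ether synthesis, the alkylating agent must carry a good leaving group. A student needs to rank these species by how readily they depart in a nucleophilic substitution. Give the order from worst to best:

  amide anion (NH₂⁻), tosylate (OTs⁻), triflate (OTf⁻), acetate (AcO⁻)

triflate (OTf⁻): pKₐ(CF₃SO₃H (triflic acid)) ≈ -14 — charge spread over three oxygens and a CF₃ group; the premier leaving group in synthesis
tosylate (OTs⁻): pKₐ(p-CH₃C₆H₄SO₃H (TsOH)) ≈ -2.8 — resonance-delocalised arenesulfonate
acetate (AcO⁻): pKₐ(CH₃COOH) ≈ 4.8
amide anion (NH₂⁻): pKₐ(NH₃) ≈ 38
Listed from poorest to best leaving group as asked.

amide anion (NH₂⁻) < acetate (AcO⁻) < tosylate (OTs⁻) < triflate (OTf⁻)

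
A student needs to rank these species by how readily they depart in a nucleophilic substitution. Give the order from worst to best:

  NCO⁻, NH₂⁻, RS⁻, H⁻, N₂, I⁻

N₂: no meaningful conjugate acid; N₂ departs as an exceptionally stable neutral molecule
I⁻: pKₐ(HI) ≈ -10 — large, highly polarisable; very weak base
NCO⁻: pKₐ(HOCN) ≈ 3.5
RS⁻: pKₐ(RSH (a thiol)) ≈ 10.5
H⁻: pKₐ(H₂) ≈ 36 — extremely strong base; leaves only in special hydride-transfer contexts
NH₂⁻: pKₐ(NH₃) ≈ 38
Listed from poorest to best leaving group as asked.

NH₂⁻ < H⁻ < RS⁻ < NCO⁻ < I⁻ < N₂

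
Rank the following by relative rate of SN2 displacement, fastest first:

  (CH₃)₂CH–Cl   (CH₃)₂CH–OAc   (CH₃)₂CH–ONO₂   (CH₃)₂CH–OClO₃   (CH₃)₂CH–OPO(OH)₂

(CH₃)₂CH–OClO₃ > (CH₃)₂CH–Cl > (CH₃)₂CH–ONO₂ > (CH₃)₂CH–OPO(OH)₂ > (CH₃)₂CH–OAc

Identical carbon frameworks mean the comparison reduces to leaving-group quality.
Leaving-group ability tracks the stability of the departed species; conjugate-acid pKₐ is the usual yardstick (lower pKₐ → better LG).
(CH₃)₂CH–OClO₃ loses ClO₄⁻: pKₐ(HClO₄) ≈ -10
(CH₃)₂CH–Cl loses Cl⁻: pKₐ(HCl) ≈ -7
(CH₃)₂CH–ONO₂ loses NO₃⁻: pKₐ(HNO₃) ≈ -1.3
(CH₃)₂CH–OPO(OH)₂ loses H₂PO₄⁻: pKₐ(H₃PO₄) ≈ 2.1
(CH₃)₂CH–OAc loses AcO⁻: pKₐ(CH₃COOH) ≈ 4.8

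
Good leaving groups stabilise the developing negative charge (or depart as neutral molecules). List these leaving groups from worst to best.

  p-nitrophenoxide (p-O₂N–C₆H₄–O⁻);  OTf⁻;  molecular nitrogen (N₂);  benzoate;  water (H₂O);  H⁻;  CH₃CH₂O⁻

The more stable X⁻ (or X) is on its own — i.e. the weaker a base it is — the better a leaving group it makes.
molecular nitrogen (N₂): no meaningful conjugate acid; N₂ departs as an exceptionally stable neutral molecule
OTf⁻: pKₐ(CF₃SO₃H (triflic acid)) ≈ -14
water (H₂O): pKₐ(H₃O⁺) ≈ -1.7
benzoate: pKₐ(C₆H₅COOH) ≈ 4.2
p-nitrophenoxide (p-O₂N–C₆H₄–O⁻): pKₐ(p-nitrophenol) ≈ 7.2
CH₃CH₂O⁻: pKₐ(CH₃CH₂OH) ≈ 16
H⁻: pKₐ(H₂) ≈ 36
The question asks for worst first, so the sequence is read in increasing leaving-group ability.

H⁻ < CH₃CH₂O⁻ < p-nitrophenoxide (p-O₂N–C₆H₄–O⁻) < benzoate < water (H₂O) < OTf⁻ < molecular nitrogen (N₂)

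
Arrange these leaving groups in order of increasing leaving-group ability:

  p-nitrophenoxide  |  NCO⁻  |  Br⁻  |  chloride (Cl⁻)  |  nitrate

Leaving-group ability tracks the stability of the departed species; conjugate-acid pKₐ is the usual yardstick (lower pKₐ → better LG).
Br⁻: pKₐ(HBr) ≈ -9 — weak base; good leaving group
chloride (Cl⁻): pKₐ(HCl) ≈ -7
nitrate: pKₐ(HNO₃) ≈ -1.3
NCO⁻: pKₐ(HOCN) ≈ 3.5
p-nitrophenoxide: pKₐ(p-nitrophenol) ≈ 7.2
Listed from poorest to best leaving group as asked.

p-nitrophenoxide < NCO⁻ < nitrate < chloride (Cl⁻) < Br⁻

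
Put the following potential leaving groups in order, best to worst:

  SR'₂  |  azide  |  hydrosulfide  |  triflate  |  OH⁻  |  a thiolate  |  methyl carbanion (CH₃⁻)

triflate > SR'₂ > azide > hydrosulfide > a thiolate > OH⁻ > methyl carbanion (CH₃⁻)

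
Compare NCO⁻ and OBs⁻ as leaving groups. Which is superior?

OBs⁻ is the better leaving group.
pKₐ(p-BrC₆H₄SO₃H) ≈ -2.8 versus pKₐ(HOCN) ≈ 3.5: OBs⁻ is the much weaker base.
Arenesulfonate with a p-bromo substituent.

OBs⁻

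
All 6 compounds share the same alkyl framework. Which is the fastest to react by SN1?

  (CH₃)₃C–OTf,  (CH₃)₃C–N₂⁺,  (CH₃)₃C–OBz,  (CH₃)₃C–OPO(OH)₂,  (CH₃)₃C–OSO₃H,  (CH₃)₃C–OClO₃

Identical carbon frameworks mean the comparison reduces to leaving-group quality.
Rank by basicity of the departing species: weakest base leaves most easily.
(CH₃)₃C–N₂⁺ loses N₂: no meaningful conjugate acid; N₂ departs as an exceptionally stable neutral molecule
(CH₃)₃C–OTf loses OTf⁻: pKₐ(CF₃SO₃H (triflic acid)) ≈ -14
(CH₃)₃C–OClO₃ loses ClO₄⁻: pKₐ(HClO₄) ≈ -10
(CH₃)₃C–OSO₃H loses HSO₄⁻: pKₐ(H₂SO₄) ≈ -3
(CH₃)₃C–OPO(OH)₂ loses H₂PO₄⁻: pKₐ(H₃PO₄) ≈ 2.1
(CH₃)₃C–OBz loses PhCOO⁻: pKₐ(C₆H₅COOH) ≈ 4.2

(CH₃)₃C–N₂⁺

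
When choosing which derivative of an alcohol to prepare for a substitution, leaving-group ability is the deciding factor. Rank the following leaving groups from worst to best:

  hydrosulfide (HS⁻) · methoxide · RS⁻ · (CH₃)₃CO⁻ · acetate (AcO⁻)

(CH₃)₃CO⁻ < methoxide < RS⁻ < hydrosulfide (HS⁻) < acetate (AcO⁻)

acetate (AcO⁻): pKₐ(CH₃COOH) ≈ 4.8
hydrosulfide (HS⁻): pKₐ(H₂S) ≈ 7
RS⁻: pKₐ(RSH (a thiol)) ≈ 10.5
methoxide: pKₐ(CH₃OH) ≈ 15.5
(CH₃)₃CO⁻: pKₐ(t-BuOH) ≈ 18
The question asks for worst first, so the sequence is read in increasing leaving-group ability.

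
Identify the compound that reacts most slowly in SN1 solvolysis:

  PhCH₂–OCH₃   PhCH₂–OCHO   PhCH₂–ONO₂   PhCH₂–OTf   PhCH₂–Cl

PhCH₂–OCH₃

Identical carbon frameworks mean the comparison reduces to leaving-group quality.
Leaving-group ability tracks the stability of the departed species; conjugate-acid pKₐ is the usual yardstick (lower pKₐ → better LG).
PhCH₂–OTf loses OTf⁻: pKₐ(CF₃SO₃H (triflic acid)) ≈ -14
PhCH₂–Cl loses Cl⁻: pKₐ(HCl) ≈ -7
PhCH₂–ONO₂ loses NO₃⁻: pKₐ(HNO₃) ≈ -1.3
PhCH₂–OCHO loses HCOO⁻: pKₐ(HCOOH) ≈ 3.8
PhCH₂–OCH₃ loses CH₃O⁻: pKₐ(CH₃OH) ≈ 15.5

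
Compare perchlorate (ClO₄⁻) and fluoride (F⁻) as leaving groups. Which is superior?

perchlorate (ClO₄⁻)

perchlorate (ClO₄⁻) is the better leaving group.
pKₐ(HClO₄) ≈ -10 versus pKₐ(HF) ≈ 3.2: perchlorate (ClO₄⁻) is the much weaker base.
Extremely weak base; rarely used for safety reasons.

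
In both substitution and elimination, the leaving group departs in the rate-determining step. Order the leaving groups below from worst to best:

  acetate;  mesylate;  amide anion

amide anion < acetate < mesylate

mesylate: pKₐ(CH₃SO₃H (MsOH)) ≈ -1.9 — resonance-delocalised alkanesulfonate
acetate: pKₐ(CH₃COOH) ≈ 4.8 — resonance-stabilised but still a weak base
amide anion: pKₐ(NH₃) ≈ 38 — extremely strong base; never a leaving group
Reversing gives the worst-to-best order requested.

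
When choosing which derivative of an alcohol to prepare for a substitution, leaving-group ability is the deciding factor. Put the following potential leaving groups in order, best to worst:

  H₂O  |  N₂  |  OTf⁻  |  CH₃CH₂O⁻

The more stable X⁻ (or X) is on its own — i.e. the weaker a base it is — the better a leaving group it makes.
N₂: no meaningful conjugate acid; N₂ departs as an exceptionally stable neutral molecule
OTf⁻: pKₐ(CF₃SO₃H (triflic acid)) ≈ -14
H₂O: pKₐ(H₃O⁺) ≈ -1.7
CH₃CH₂O⁻: pKₐ(CH₃CH₂OH) ≈ 16

N₂ > OTf⁻ > H₂O > CH₃CH₂O⁻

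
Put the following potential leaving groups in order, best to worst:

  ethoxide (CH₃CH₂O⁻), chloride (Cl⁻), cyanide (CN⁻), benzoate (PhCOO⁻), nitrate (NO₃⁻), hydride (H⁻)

Leaving-group ability tracks the stability of the departed species; conjugate-acid pKₐ is the usual yardstick (lower pKₐ → better LG).
chloride (Cl⁻): pKₐ(HCl) ≈ -7
nitrate (NO₃⁻): pKₐ(HNO₃) ≈ -1.3
benzoate (PhCOO⁻): pKₐ(C₆H₅COOH) ≈ 4.2
cyanide (CN⁻): pKₐ(HCN) ≈ 9.2
ethoxide (CH₃CH₂O⁻): pKₐ(CH₃CH₂OH) ≈ 16
hydride (H⁻): pKₐ(H₂) ≈ 36

chloride (Cl⁻) > nitrate (NO₃⁻) > benzoate (PhCOO⁻) > cyanide (CN⁻) > ethoxide (CH₃CH₂O⁻) > hydride (H⁻)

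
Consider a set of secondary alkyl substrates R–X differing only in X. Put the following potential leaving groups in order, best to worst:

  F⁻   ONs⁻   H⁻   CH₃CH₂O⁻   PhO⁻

ONs⁻ > F⁻ > PhO⁻ > CH₃CH₂O⁻ > H⁻

ONs⁻: pKₐ(p-O₂NC₆H₄SO₃H) ≈ -3.5
F⁻: pKₐ(HF) ≈ 3.2
PhO⁻: pKₐ(C₆H₅OH (phenol)) ≈ 10
CH₃CH₂O⁻: pKₐ(CH₃CH₂OH) ≈ 16
H⁻: pKₐ(H₂) ≈ 36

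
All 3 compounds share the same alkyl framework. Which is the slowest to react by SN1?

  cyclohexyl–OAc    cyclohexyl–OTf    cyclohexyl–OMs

cyclohexyl–OAc

Identical carbon frameworks mean the comparison reduces to leaving-group quality.
The more stable X⁻ (or X) is on its own — i.e. the weaker a base it is — the better a leaving group it makes.
cyclohexyl–OTf loses OTf⁻: pKₐ(CF₃SO₃H (triflic acid)) ≈ -14
cyclohexyl–OMs loses OMs⁻: pKₐ(CH₃SO₃H (MsOH)) ≈ -1.9
cyclohexyl–OAc loses AcO⁻: pKₐ(CH₃COOH) ≈ 4.8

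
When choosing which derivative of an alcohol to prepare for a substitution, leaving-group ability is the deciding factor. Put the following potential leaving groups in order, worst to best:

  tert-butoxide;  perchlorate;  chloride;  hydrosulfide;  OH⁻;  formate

tert-butoxide < OH⁻ < hydrosulfide < formate < chloride < perchlorate

Leaving-group ability tracks the stability of the departed species; conjugate-acid pKₐ is the usual yardstick (lower pKₐ → better LG).
perchlorate: pKₐ(HClO₄) ≈ -10
chloride: pKₐ(HCl) ≈ -7 — moderately weak base
formate: pKₐ(HCOOH) ≈ 3.8
hydrosulfide: pKₐ(H₂S) ≈ 7 — larger and more polarisable than the oxygen analogue
OH⁻: pKₐ(H₂O) ≈ 15.7
tert-butoxide: pKₐ(t-BuOH) ≈ 18 — bulky, strongly basic alkoxide
Reversing gives the worst-to-best order requested.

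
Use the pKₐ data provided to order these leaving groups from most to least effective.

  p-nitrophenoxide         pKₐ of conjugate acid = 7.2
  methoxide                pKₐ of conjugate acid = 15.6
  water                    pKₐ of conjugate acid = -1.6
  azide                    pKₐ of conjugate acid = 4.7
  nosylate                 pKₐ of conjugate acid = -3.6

Lower conjugate-acid pKₐ ⇒ weaker base ⇒ better leaving group.
Sorting by the given values: nosylate (-3.6), water (-1.6), azide (4.7), p-nitrophenoxide (7.2), methoxide (15.6).

nosylate > water > azide > p-nitrophenoxide > methoxide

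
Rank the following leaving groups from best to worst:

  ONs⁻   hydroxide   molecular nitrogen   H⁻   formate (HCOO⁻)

Rank by basicity of the departing species: weakest base leaves most easily.
molecular nitrogen: no meaningful conjugate acid; N₂ departs as an exceptionally stable neutral molecule
ONs⁻: pKₐ(p-O₂NC₆H₄SO₃H) ≈ -3.5 — p-nitro group further stabilises the sulfonate
formate (HCOO⁻): pKₐ(HCOOH) ≈ 3.8 — resonance-stabilised carboxylate
hydroxide: pKₐ(H₂O) ≈ 15.7 — strong base; essentially never leaves without prior activation
H⁻: pKₐ(H₂) ≈ 36 — extremely strong base; leaves only in special hydride-transfer contexts

molecular nitrogen > ONs⁻ > formate (HCOO⁻) > hydroxide > H⁻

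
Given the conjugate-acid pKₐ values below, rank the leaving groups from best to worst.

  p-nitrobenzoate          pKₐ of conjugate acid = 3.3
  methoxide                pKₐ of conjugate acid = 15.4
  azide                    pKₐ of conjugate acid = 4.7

Lower conjugate-acid pKₐ ⇒ weaker base ⇒ better leaving group.
Sorting by the given values: p-nitrobenzoate (3.3), azide (4.7), methoxide (15.4).

p-nitrobenzoate > azide > methoxide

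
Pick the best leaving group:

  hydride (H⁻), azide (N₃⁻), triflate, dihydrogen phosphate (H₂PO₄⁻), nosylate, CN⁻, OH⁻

The more stable X⁻ (or X) is on its own — i.e. the weaker a base it is — the better a leaving group it makes.
triflate: pKₐ(CF₃SO₃H (triflic acid)) ≈ -14
nosylate: pKₐ(p-O₂NC₆H₄SO₃H) ≈ -3.5
dihydrogen phosphate (H₂PO₄⁻): pKₐ(H₃PO₄) ≈ 2.1
azide (N₃⁻): pKₐ(HN₃) ≈ 4.7
CN⁻: pKₐ(HCN) ≈ 9.2
OH⁻: pKₐ(H₂O) ≈ 15.7
hydride (H⁻): pKₐ(H₂) ≈ 36

triflate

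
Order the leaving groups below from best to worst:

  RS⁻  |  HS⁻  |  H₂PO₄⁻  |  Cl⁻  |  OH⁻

Cl⁻ > H₂PO₄⁻ > HS⁻ > RS⁻ > OH⁻

The more stable X⁻ (or X) is on its own — i.e. the weaker a base it is — the better a leaving group it makes.
Cl⁻: pKₐ(HCl) ≈ -7
H₂PO₄⁻: pKₐ(H₃PO₄) ≈ 2.1
HS⁻: pKₐ(H₂S) ≈ 7 — larger and more polarisable than the oxygen analogue
RS⁻: pKₐ(RSH (a thiol)) ≈ 10.5
OH⁻: pKₐ(H₂O) ≈ 15.7 — strong base; essentially never leaves without prior activation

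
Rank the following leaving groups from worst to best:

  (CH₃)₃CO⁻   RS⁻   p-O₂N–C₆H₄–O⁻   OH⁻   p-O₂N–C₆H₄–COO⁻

p-O₂N–C₆H₄–COO⁻: pKₐ(p-nitrobenzoic acid) ≈ 3.4
p-O₂N–C₆H₄–O⁻: pKₐ(p-nitrophenol) ≈ 7.2
RS⁻: pKₐ(RSH (a thiol)) ≈ 10.5
OH⁻: pKₐ(H₂O) ≈ 15.7
(CH₃)₃CO⁻: pKₐ(t-BuOH) ≈ 18
The question asks for worst first, so the sequence is read in increasing leaving-group ability.

(CH₃)₃CO⁻ < OH⁻ < RS⁻ < p-O₂N–C₆H₄–O⁻ < p-O₂N–C₆H₄–COO⁻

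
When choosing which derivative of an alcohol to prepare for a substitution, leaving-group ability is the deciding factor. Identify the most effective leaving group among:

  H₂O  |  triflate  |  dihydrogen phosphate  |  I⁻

triflate

Rank by basicity of the departing species: weakest base leaves most easily.
triflate: pKₐ(CF₃SO₃H (triflic acid)) ≈ -14
I⁻: pKₐ(HI) ≈ -10
H₂O: pKₐ(H₃O⁺) ≈ -1.7
dihydrogen phosphate: pKₐ(H₃PO₄) ≈ 2.1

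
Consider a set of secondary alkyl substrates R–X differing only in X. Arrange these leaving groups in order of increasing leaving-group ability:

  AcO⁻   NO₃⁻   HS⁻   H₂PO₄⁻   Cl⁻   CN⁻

Rank by basicity of the departing species: weakest base leaves most easily.
Cl⁻: pKₐ(HCl) ≈ -7 — moderately weak base
NO₃⁻: pKₐ(HNO₃) ≈ -1.3 — resonance-delocalised over three oxygens
H₂PO₄⁻: pKₐ(H₃PO₄) ≈ 2.1
AcO⁻: pKₐ(CH₃COOH) ≈ 4.8 — resonance-stabilised but still a weak base
HS⁻: pKₐ(H₂S) ≈ 7
CN⁻: pKₐ(HCN) ≈ 9.2
Reversing gives the worst-to-best order requested.

CN⁻ < HS⁻ < AcO⁻ < H₂PO₄⁻ < NO₃⁻ < Cl⁻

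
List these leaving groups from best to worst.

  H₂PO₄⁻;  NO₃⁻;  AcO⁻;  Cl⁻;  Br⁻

Br⁻ > Cl⁻ > NO₃⁻ > H₂PO₄⁻ > AcO⁻

Leaving-group ability tracks the stability of the departed species; conjugate-acid pKₐ is the usual yardstick (lower pKₐ → better LG).
Br⁻: pKₐ(HBr) ≈ -9 — weak base; good leaving group
Cl⁻: pKₐ(HCl) ≈ -7
NO₃⁻: pKₐ(HNO₃) ≈ -1.3 — resonance-delocalised over three oxygens
H₂PO₄⁻: pKₐ(H₃PO₄) ≈ 2.1
AcO⁻: pKₐ(CH₃COOH) ≈ 4.8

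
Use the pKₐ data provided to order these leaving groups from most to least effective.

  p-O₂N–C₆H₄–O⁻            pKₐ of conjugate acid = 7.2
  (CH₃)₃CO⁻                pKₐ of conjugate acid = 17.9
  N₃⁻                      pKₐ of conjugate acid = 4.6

Lower conjugate-acid pKₐ ⇒ weaker base ⇒ better leaving group.
Sorting by the given values: N₃⁻ (4.6), p-O₂N–C₆H₄–O⁻ (7.2), (CH₃)₃CO⁻ (17.9).

N₃⁻ > p-O₂N–C₆H₄–O⁻ > (CH₃)₃CO⁻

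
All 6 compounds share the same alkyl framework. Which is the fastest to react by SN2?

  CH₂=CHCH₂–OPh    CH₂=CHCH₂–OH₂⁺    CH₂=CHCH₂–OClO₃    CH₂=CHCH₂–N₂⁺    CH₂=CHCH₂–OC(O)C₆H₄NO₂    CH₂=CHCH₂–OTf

Same R in every case — rank the leaving groups.
Rank by basicity of the departing species: weakest base leaves most easily.
CH₂=CHCH₂–N₂⁺ loses N₂: no meaningful conjugate acid; N₂ departs as an exceptionally stable neutral molecule
CH₂=CHCH₂–OTf loses OTf⁻: pKₐ(CF₃SO₃H (triflic acid)) ≈ -14
CH₂=CHCH₂–OClO₃ loses ClO₄⁻: pKₐ(HClO₄) ≈ -10
CH₂=CHCH₂–OH₂⁺ loses H₂O: pKₐ(H₃O⁺) ≈ -1.7
CH₂=CHCH₂–OC(O)C₆H₄NO₂ loses p-O₂N–C₆H₄–COO⁻: pKₐ(p-nitrobenzoic acid) ≈ 3.4
CH₂=CHCH₂–OPh loses PhO⁻: pKₐ(C₆H₅OH (phenol)) ≈ 10

CH₂=CHCH₂–N₂⁺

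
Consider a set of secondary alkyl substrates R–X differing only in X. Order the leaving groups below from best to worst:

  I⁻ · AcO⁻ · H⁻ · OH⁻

The more stable X⁻ (or X) is on its own — i.e. the weaker a base it is — the better a leaving group it makes.
I⁻: pKₐ(HI) ≈ -10 — large, highly polarisable; very weak base
AcO⁻: pKₐ(CH₃COOH) ≈ 4.8 — resonance-stabilised but still a weak base
OH⁻: pKₐ(H₂O) ≈ 15.7 — strong base; essentially never leaves without prior activation
H⁻: pKₐ(H₂) ≈ 36 — extremely strong base; leaves only in special hydride-transfer contexts

I⁻ > AcO⁻ > OH⁻ > H⁻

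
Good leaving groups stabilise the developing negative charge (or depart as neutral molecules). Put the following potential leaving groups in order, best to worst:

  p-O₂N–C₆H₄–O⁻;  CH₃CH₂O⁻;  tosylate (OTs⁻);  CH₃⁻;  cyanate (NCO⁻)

A good leaving group is a weak base: the lower the pKₐ of its conjugate acid, the more readily it departs.
tosylate (OTs⁻): pKₐ(p-CH₃C₆H₄SO₃H (TsOH)) ≈ -2.8 — resonance-delocalised arenesulfonate
cyanate (NCO⁻): pKₐ(HOCN) ≈ 3.5 — resonance between N and O
p-O₂N–C₆H₄–O⁻: pKₐ(p-nitrophenol) ≈ 7.2
CH₃CH₂O⁻: pKₐ(CH₃CH₂OH) ≈ 16
CH₃⁻: pKₐ(CH₄) ≈ 48 — unstabilised carbanion; the worst conceivable leaving group

tosylate (OTs⁻) > cyanate (NCO⁻) > p-O₂N–C₆H₄–O⁻ > CH₃CH₂O⁻ > CH₃⁻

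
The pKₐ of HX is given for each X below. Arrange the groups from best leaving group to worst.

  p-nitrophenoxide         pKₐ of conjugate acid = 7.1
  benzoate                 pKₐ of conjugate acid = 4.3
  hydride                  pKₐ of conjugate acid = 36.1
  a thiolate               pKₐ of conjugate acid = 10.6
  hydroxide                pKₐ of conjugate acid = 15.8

benzoate > p-nitrophenoxide > a thiolate > hydroxide > hydride

Lower conjugate-acid pKₐ ⇒ weaker base ⇒ better leaving group.
Sorting by the given values: benzoate (4.3), p-nitrophenoxide (7.1), a thiolate (10.6), hydroxide (15.8), hydride (36.1).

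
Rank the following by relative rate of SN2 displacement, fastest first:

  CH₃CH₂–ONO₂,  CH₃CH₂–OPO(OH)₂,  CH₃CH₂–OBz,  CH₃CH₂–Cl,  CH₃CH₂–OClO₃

With the same alkyl group throughout, only the leaving group differentiates the rates.
Leaving-group ability tracks the stability of the departed species; conjugate-acid pKₐ is the usual yardstick (lower pKₐ → better LG).
CH₃CH₂–OClO₃ loses ClO₄⁻: pKₐ(HClO₄) ≈ -10
CH₃CH₂–Cl loses Cl⁻: pKₐ(HCl) ≈ -7
CH₃CH₂–ONO₂ loses NO₃⁻: pKₐ(HNO₃) ≈ -1.3
CH₃CH₂–OPO(OH)₂ loses H₂PO₄⁻: pKₐ(H₃PO₄) ≈ 2.1
CH₃CH₂–OBz loses PhCOO⁻: pKₐ(C₆H₅COOH) ≈ 4.2

CH₃CH₂–OClO₃ > CH₃CH₂–Cl > CH₃CH₂–ONO₂ > CH₃CH₂–OPO(OH)₂ > CH₃CH₂–OBz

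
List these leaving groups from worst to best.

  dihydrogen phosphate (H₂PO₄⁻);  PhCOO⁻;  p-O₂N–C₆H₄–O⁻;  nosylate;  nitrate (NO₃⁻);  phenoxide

The more stable X⁻ (or X) is on its own — i.e. the weaker a base it is — the better a leaving group it makes.
nosylate: pKₐ(p-O₂NC₆H₄SO₃H) ≈ -3.5 — p-nitro group further stabilises the sulfonate
nitrate (NO₃⁻): pKₐ(HNO₃) ≈ -1.3 — resonance-delocalised over three oxygens
dihydrogen phosphate (H₂PO₄⁻): pKₐ(H₃PO₄) ≈ 2.1
PhCOO⁻: pKₐ(C₆H₅COOH) ≈ 4.2 — aryl carboxylate
p-O₂N–C₆H₄–O⁻: pKₐ(p-nitrophenol) ≈ 7.2 — nitro group delocalises the charge; the classic chromogenic LG
phenoxide: pKₐ(C₆H₅OH (phenol)) ≈ 10
The question asks for worst first, so the sequence is read in increasing leaving-group ability.

phenoxide < p-O₂N–C₆H₄–O⁻ < PhCOO⁻ < dihydrogen phosphate (H₂PO₄⁻) < nitrate (NO₃⁻) < nosylate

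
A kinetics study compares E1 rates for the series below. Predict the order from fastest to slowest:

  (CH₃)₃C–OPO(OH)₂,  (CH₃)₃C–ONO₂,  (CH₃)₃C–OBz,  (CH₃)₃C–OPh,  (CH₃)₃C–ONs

Same R in every case — rank the leaving groups.
The more stable X⁻ (or X) is on its own — i.e. the weaker a base it is — the better a leaving group it makes.
(CH₃)₃C–ONs loses ONs⁻: pKₐ(p-O₂NC₆H₄SO₃H) ≈ -3.5
(CH₃)₃C–ONO₂ loses NO₃⁻: pKₐ(HNO₃) ≈ -1.3
(CH₃)₃C–OPO(OH)₂ loses H₂PO₄⁻: pKₐ(H₃PO₄) ≈ 2.1
(CH₃)₃C–OBz loses PhCOO⁻: pKₐ(C₆H₅COOH) ≈ 4.2
(CH₃)₃C–OPh loses PhO⁻: pKₐ(C₆H₅OH (phenol)) ≈ 10

(CH₃)₃C–ONs > (CH₃)₃C–ONO₂ > (CH₃)₃C–OPO(OH)₂ > (CH₃)₃C–OBz > (CH₃)₃C–OPh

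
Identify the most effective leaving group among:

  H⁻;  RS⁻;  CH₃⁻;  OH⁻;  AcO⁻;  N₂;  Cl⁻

N₂: no meaningful conjugate acid; N₂ departs as an exceptionally stable neutral molecule
Cl⁻: pKₐ(HCl) ≈ -7
AcO⁻: pKₐ(CH₃COOH) ≈ 4.8
RS⁻: pKₐ(RSH (a thiol)) ≈ 10.5
OH⁻: pKₐ(H₂O) ≈ 15.7
H⁻: pKₐ(H₂) ≈ 36
CH₃⁻: pKₐ(CH₄) ≈ 48

N₂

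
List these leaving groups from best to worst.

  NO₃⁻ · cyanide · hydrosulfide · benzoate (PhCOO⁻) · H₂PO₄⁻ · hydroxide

NO₃⁻: pKₐ(HNO₃) ≈ -1.3
H₂PO₄⁻: pKₐ(H₃PO₄) ≈ 2.1
benzoate (PhCOO⁻): pKₐ(C₆H₅COOH) ≈ 4.2
hydrosulfide: pKₐ(H₂S) ≈ 7
cyanide: pKₐ(HCN) ≈ 9.2
hydroxide: pKₐ(H₂O) ≈ 15.7

NO₃⁻ > H₂PO₄⁻ > benzoate (PhCOO⁻) > hydrosulfide > cyanide > hydroxide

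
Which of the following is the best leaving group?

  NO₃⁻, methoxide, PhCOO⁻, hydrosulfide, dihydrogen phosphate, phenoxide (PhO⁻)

NO₃⁻: pKₐ(HNO₃) ≈ -1.3
dihydrogen phosphate: pKₐ(H₃PO₄) ≈ 2.1
PhCOO⁻: pKₐ(C₆H₅COOH) ≈ 4.2
hydrosulfide: pKₐ(H₂S) ≈ 7
phenoxide (PhO⁻): pKₐ(C₆H₅OH (phenol)) ≈ 10
methoxide: pKₐ(CH₃OH) ≈ 15.5

NO₃⁻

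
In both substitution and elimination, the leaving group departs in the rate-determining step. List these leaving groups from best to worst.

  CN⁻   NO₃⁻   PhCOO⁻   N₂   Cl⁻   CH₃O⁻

N₂: no meaningful conjugate acid; N₂ departs as an exceptionally stable neutral molecule
Cl⁻: pKₐ(HCl) ≈ -7 — moderately weak base
NO₃⁻: pKₐ(HNO₃) ≈ -1.3
PhCOO⁻: pKₐ(C₆H₅COOH) ≈ 4.2
CN⁻: pKₐ(HCN) ≈ 9.2
CH₃O⁻: pKₐ(CH₃OH) ≈ 15.5 — strong base; alkoxides do not leave unassisted

N₂ > Cl⁻ > NO₃⁻ > PhCOO⁻ > CN⁻ > CH₃O⁻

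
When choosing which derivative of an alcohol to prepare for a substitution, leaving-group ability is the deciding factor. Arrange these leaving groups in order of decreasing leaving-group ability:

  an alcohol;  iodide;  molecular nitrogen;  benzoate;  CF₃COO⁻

molecular nitrogen > iodide > an alcohol > CF₃COO⁻ > benzoate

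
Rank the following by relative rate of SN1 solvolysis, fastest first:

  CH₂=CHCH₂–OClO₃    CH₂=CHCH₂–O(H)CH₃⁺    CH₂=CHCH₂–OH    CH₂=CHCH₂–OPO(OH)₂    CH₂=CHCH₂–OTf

Identical carbon frameworks mean the comparison reduces to leaving-group quality.
Rank by basicity of the departing species: weakest base leaves most easily.
CH₂=CHCH₂–OTf loses OTf⁻: pKₐ(CF₃SO₃H (triflic acid)) ≈ -14
CH₂=CHCH₂–OClO₃ loses ClO₄⁻: pKₐ(HClO₄) ≈ -10
CH₂=CHCH₂–O(H)CH₃⁺ loses R'OH: pKₐ(R'OH₂⁺) ≈ -2.4
CH₂=CHCH₂–OPO(OH)₂ loses H₂PO₄⁻: pKₐ(H₃PO₄) ≈ 2.1
CH₂=CHCH₂–OH loses OH⁻: pKₐ(H₂O) ≈ 15.7

CH₂=CHCH₂–OTf > CH₂=CHCH₂–OClO₃ > CH₂=CHCH₂–O(H)CH₃⁺ > CH₂=CHCH₂–OPO(OH)₂ > CH₂=CHCH₂–OH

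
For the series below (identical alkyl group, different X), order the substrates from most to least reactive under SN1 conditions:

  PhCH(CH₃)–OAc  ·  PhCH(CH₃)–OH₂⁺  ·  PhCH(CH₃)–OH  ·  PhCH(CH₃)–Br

Identical carbon frameworks mean the comparison reduces to leaving-group quality.
Leaving-group ability tracks the stability of the departed species; conjugate-acid pKₐ is the usual yardstick (lower pKₐ → better LG).
PhCH(CH₃)–Br loses Br⁻: pKₐ(HBr) ≈ -9
PhCH(CH₃)–OH₂⁺ loses H₂O: pKₐ(H₃O⁺) ≈ -1.7
PhCH(CH₃)–OAc loses AcO⁻: pKₐ(CH₃COOH) ≈ 4.8
PhCH(CH₃)–OH loses OH⁻: pKₐ(H₂O) ≈ 15.7

PhCH(CH₃)–Br > PhCH(CH₃)–OH₂⁺ > PhCH(CH₃)–OAc > PhCH(CH₃)–OH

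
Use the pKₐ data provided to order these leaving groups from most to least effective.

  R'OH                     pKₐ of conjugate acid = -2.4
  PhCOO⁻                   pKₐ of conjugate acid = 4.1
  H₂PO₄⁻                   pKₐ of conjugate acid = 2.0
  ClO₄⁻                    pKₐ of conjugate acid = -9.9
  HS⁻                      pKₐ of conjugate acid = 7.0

Lower conjugate-acid pKₐ ⇒ weaker base ⇒ better leaving group.
Sorting by the given values: ClO₄⁻ (-9.9), R'OH (-2.4), H₂PO₄⁻ (2.0), PhCOO⁻ (4.1), HS⁻ (7.0).

ClO₄⁻ > R'OH > H₂PO₄⁻ > PhCOO⁻ > HS⁻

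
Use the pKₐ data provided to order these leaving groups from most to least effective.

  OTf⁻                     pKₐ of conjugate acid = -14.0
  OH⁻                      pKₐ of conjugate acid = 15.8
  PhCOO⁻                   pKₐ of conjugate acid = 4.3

Lower conjugate-acid pKₐ ⇒ weaker base ⇒ better leaving group.
Sorting by the given values: OTf⁻ (-14.0), PhCOO⁻ (4.3), OH⁻ (15.8).

OTf⁻ > PhCOO⁻ > OH⁻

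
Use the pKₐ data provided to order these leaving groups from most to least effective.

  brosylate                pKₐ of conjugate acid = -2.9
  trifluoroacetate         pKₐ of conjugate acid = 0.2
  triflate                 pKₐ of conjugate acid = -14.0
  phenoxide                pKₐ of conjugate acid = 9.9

Lower conjugate-acid pKₐ ⇒ weaker base ⇒ better leaving group.
Sorting by the given values: triflate (-14.0), brosylate (-2.9), trifluoroacetate (0.2), phenoxide (9.9).

triflate > brosylate > trifluoroacetate > phenoxide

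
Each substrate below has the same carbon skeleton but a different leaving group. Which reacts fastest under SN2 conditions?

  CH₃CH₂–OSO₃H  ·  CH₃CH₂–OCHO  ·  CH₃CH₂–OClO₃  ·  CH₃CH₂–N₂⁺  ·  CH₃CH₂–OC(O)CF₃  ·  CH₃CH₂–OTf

CH₃CH₂–N₂⁺

The skeletons are identical, so relative rate is governed entirely by leaving-group ability.
Rank by basicity of the departing species: weakest base leaves most easily.
CH₃CH₂–N₂⁺ loses N₂: no meaningful conjugate acid; N₂ departs as an exceptionally stable neutral molecule
CH₃CH₂–OTf loses OTf⁻: pKₐ(CF₃SO₃H (triflic acid)) ≈ -14
CH₃CH₂–OClO₃ loses ClO₄⁻: pKₐ(HClO₄) ≈ -10
CH₃CH₂–OSO₃H loses HSO₄⁻: pKₐ(H₂SO₄) ≈ -3
CH₃CH₂–OC(O)CF₃ loses CF₃COO⁻: pKₐ(CF₃COOH) ≈ 0.2
CH₃CH₂–OCHO loses HCOO⁻: pKₐ(HCOOH) ≈ 3.8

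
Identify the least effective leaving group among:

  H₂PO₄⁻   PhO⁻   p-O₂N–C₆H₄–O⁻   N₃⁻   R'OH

PhO⁻

R'OH: pKₐ(R'OH₂⁺) ≈ -2.4
H₂PO₄⁻: pKₐ(H₃PO₄) ≈ 2.1
N₃⁻: pKₐ(HN₃) ≈ 4.7
p-O₂N–C₆H₄–O⁻: pKₐ(p-nitrophenol) ≈ 7.2
PhO⁻: pKₐ(C₆H₅OH (phenol)) ≈ 10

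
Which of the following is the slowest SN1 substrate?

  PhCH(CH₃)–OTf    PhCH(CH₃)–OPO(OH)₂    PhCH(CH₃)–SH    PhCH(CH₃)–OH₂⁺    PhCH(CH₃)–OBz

Identical carbon frameworks mean the comparison reduces to leaving-group quality.
A good leaving group is a weak base: the lower the pKₐ of its conjugate acid, the more readily it departs.
PhCH(CH₃)–OTf loses OTf⁻: pKₐ(CF₃SO₃H (triflic acid)) ≈ -14
PhCH(CH₃)–OH₂⁺ loses H₂O: pKₐ(H₃O⁺) ≈ -1.7
PhCH(CH₃)–OPO(OH)₂ loses H₂PO₄⁻: pKₐ(H₃PO₄) ≈ 2.1
PhCH(CH₃)–OBz loses PhCOO⁻: pKₐ(C₆H₅COOH) ≈ 4.2
PhCH(CH₃)–SH loses HS⁻: pKₐ(H₂S) ≈ 7

PhCH(CH₃)–SH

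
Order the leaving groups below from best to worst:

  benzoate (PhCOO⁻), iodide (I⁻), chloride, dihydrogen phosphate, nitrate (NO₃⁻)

iodide (I⁻) > chloride > nitrate (NO₃⁻) > dihydrogen phosphate > benzoate (PhCOO⁻)

The more stable X⁻ (or X) is on its own — i.e. the weaker a base it is — the better a leaving group it makes.
iodide (I⁻): pKₐ(HI) ≈ -10
chloride: pKₐ(HCl) ≈ -7
nitrate (NO₃⁻): pKₐ(HNO₃) ≈ -1.3
dihydrogen phosphate: pKₐ(H₃PO₄) ≈ 2.1
benzoate (PhCOO⁻): pKₐ(C₆H₅COOH) ≈ 4.2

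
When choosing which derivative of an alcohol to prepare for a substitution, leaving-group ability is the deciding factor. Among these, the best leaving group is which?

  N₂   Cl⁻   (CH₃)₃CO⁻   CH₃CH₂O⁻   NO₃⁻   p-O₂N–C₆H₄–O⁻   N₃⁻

A good leaving group is a weak base: the lower the pKₐ of its conjugate acid, the more readily it departs.
N₂: no meaningful conjugate acid; N₂ departs as an exceptionally stable neutral molecule
Cl⁻: pKₐ(HCl) ≈ -7
NO₃⁻: pKₐ(HNO₃) ≈ -1.3
N₃⁻: pKₐ(HN₃) ≈ 4.7
p-O₂N–C₆H₄–O⁻: pKₐ(p-nitrophenol) ≈ 7.2
CH₃CH₂O⁻: pKₐ(CH₃CH₂OH) ≈ 16
(CH₃)₃CO⁻: pKₐ(t-BuOH) ≈ 18

N₂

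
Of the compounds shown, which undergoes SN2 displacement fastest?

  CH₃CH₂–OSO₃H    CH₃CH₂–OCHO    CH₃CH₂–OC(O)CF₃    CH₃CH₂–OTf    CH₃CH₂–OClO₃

Identical carbon frameworks mean the comparison reduces to leaving-group quality.
The more stable X⁻ (or X) is on its own — i.e. the weaker a base it is — the better a leaving group it makes.
CH₃CH₂–OTf loses OTf⁻: pKₐ(CF₃SO₃H (triflic acid)) ≈ -14
CH₃CH₂–OClO₃ loses ClO₄⁻: pKₐ(HClO₄) ≈ -10
CH₃CH₂–OSO₃H loses HSO₄⁻: pKₐ(H₂SO₄) ≈ -3
CH₃CH₂–OC(O)CF₃ loses CF₃COO⁻: pKₐ(CF₃COOH) ≈ 0.2
CH₃CH₂–OCHO loses HCOO⁻: pKₐ(HCOOH) ≈ 3.8

CH₃CH₂–OTf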